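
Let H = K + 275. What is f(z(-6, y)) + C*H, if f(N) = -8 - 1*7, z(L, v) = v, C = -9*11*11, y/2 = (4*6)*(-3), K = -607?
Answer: 361533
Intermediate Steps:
y = -144 (y = 2*((4*6)*(-3)) = 2*(24*(-3)) = 2*(-72) = -144)
C = -1089 (C = -99*11 = -1089)
H = -332 (H = -607 + 275 = -332)
f(N) = -15 (f(N) = -8 - 7 = -15)
f(z(-6, y)) + C*H = -15 - 1089*(-332) = -15 + 361548 = 361533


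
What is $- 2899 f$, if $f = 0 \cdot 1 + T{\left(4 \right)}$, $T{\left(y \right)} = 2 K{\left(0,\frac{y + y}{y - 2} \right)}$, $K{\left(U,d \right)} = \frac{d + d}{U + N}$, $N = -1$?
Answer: $46384$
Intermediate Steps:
$K{\left(U,d \right)} = \frac{2 d}{-1 + U}$ ($K{\left(U,d \right)} = \frac{d + d}{U - 1} = \frac{2 d}{-1 + U}$)
$T{\left(y \right)} = - \frac{8 y}{-2 + y}$ ($T{\left(y \right)} = 2 \frac{2 \frac{y + y}{y - 2}}{-1 + 0} = 2 \frac{2 \frac{2 y}{-2 + y}}{-1} = 2 \cdot 2 \frac{2 y}{-2 + y} \left(-1\right) = 2 \left(- \frac{4 y}{-2 + y}\right) = - \frac{8 y}{-2 + y}$)
$f = -16$ ($f = 0 \cdot 1 - \frac{32}{-2 + 4} = 0 - \frac{32}{2} = 0 - 32 \cdot \frac{1}{2} = 0 - 16 = -16$)
$- 2899 f = \left(-2899\right) \left(-16\right) = 46384$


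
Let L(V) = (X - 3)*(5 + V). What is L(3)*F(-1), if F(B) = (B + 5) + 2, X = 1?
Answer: -96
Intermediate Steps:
F(B) = 7 + B (F(B) = (5 + B) + 2 = 7 + B)
L(V) = -10 - 2*V (L(V) = (1 - 3)*(5 + V) = -2*(5 + V) = -10 - 2*V)
L(3)*F(-1) = (-10 - 2*3)*(7 - 1) = (-10 - 6)*6 = -16*6 = -96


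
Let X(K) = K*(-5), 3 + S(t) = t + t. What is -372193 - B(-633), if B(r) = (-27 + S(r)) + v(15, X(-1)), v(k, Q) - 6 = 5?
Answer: -370908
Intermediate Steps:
S(t) = -3 + 2*t (S(t) = -3 + (t + t) = -3 + 2*t)
X(K) = -5*K
v(k, Q) = 11 (v(k, Q) = 6 + 5 = 11)
B(r) = -19 + 2*r (B(r) = (-27 + (-3 + 2*r)) + 11 = (-30 + 2*r) + 11 = -19 + 2*r)
-372193 - B(-633) = -372193 - (-19 + 2*(-633)) = -372193 - (-19 - 1266) = -372193 - 1*(-1285) = -372193 + 1285 = -370908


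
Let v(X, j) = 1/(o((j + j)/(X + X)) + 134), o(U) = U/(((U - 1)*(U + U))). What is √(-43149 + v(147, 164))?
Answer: I*√954378440239/4703 ≈ 207.72*I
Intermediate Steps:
o(U) = 1/(2*(-1 + U)) (o(U) = U/(((-1 + U)*(2*U))) = U/((2*U*(-1 + U))) = U*(1/(2*U*(-1 + U))) = 1/(2*(-1 + U)))
v(X, j) = 1/(134 + 1/(2*(-1 + j/X))) (v(X, j) = 1/(1/(2*(-1 + (j + j)/(X + X))) + 134) = 1/(1/(2*(-1 + (2*j)/((2*X)))) + 134) = 1/(1/(2*(-1 + (2*j)*(1/(2*X)))) + 134) = 1/(1/(2*(-1 + j/X)) + 134) = 1/(134 + 1/(2*(-1 + j/X))))
√(-43149 + v(147, 164)) = √(-43149 + 2*(147 - 1*164)/(-268*164 + 267*147)) = √(-43149 + 2*(147 - 164)/(-43952 + 39249)) = √(-43149 + 2*(-17)/(-4703)) = √(-43149 + 2*(-1/4703)*(-17)) = √(-43149 + 34/4703) = √(-202929713/4703) = I*√954378440239/4703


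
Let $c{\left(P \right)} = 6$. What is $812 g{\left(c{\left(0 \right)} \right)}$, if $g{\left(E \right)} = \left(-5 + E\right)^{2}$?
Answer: $812$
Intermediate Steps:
$812 g{\left(c{\left(0 \right)} \right)} = 812 \left(-5 + 6\right)^{2} = 812 \cdot 1^{2} = 812 \cdot 1 = 812$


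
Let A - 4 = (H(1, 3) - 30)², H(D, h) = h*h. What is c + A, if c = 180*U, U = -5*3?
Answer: -2255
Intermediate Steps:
H(D, h) = h²
U = -15
A = 445 (A = 4 + (3² - 30)² = 4 + (9 - 30)² = 4 + (-21)² = 4 + 441 = 445)
c = -2700 (c = 180*(-15) = -2700)
c + A = -2700 + 445 = -2255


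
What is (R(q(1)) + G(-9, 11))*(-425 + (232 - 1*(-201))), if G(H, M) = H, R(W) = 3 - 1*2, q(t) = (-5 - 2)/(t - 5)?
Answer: -64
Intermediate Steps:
q(t) = -7/(-5 + t)
R(W) = 1 (R(W) = 3 - 2 = 1)
(R(q(1)) + G(-9, 11))*(-425 + (232 - 1*(-201))) = (1 - 9)*(-425 + (232 - 1*(-201))) = -8*(-425 + (232 + 201)) = -8*(-425 + 433) = -8*8 = -64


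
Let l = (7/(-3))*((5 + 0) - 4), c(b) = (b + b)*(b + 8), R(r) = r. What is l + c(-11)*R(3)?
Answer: 587/3 ≈ 195.67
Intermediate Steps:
c(b) = 2*b*(8 + b) (c(b) = (2*b)*(8 + b) = 2*b*(8 + b))
l = -7/3 (l = (7*(-1/3))*(5 - 4) = -7/3*1 = -7/3 ≈ -2.3333)
l + c(-11)*R(3) = -7/3 + (2*(-11)*(8 - 11))*3 = -7/3 + (2*(-11)*(-3))*3 = -7/3 + 66*3 = -7/3 + 198 = 587/3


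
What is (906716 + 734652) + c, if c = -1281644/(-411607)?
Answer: 96514262860/58801 ≈ 1.6414e+6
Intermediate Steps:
c = 183092/58801 (c = -1281644*(-1/411607) = 183092/58801 ≈ 3.1138)
(906716 + 734652) + c = (906716 + 734652) + 183092/58801 = 1641368 + 183092/58801 = 96514262860/58801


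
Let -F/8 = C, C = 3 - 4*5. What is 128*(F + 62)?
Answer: 25344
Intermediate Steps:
C = -17 (C = 3 - 20 = -17)
F = 136 (F = -8*(-17) = 136)
128*(F + 62) = 128*(136 + 62) = 128*198 = 25344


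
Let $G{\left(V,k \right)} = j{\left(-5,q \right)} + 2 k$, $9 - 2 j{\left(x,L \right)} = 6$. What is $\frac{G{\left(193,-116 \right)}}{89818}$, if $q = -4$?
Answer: $- \frac{461}{179636} \approx -0.0025663$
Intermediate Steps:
$j{\left(x,L \right)} = \frac{3}{2}$ ($j{\left(x,L \right)} = \frac{9}{2} - 3 = \frac{3}{2}$)
$G{\left(V,k \right)} = \frac{3}{2} + 2 k$
$\frac{G{\left(193,-116 \right)}}{89818} = \frac{\frac{3}{2} + 2 \left(-116\right)}{89818} = \left(\frac{3}{2} - 232\right) \frac{1}{89818} = \left(- \frac{461}{2}\right) \frac{1}{89818} = - \frac{461}{179636}$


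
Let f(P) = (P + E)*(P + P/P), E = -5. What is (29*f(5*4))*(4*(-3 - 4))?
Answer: -255780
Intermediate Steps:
f(P) = (1 + P)*(-5 + P) (f(P) = (P - 5)*(P + P/P) = (-5 + P)*(P + 1) = (-5 + P)*(1 + P) = (1 + P)*(-5 + P))
(29*f(5*4))*(4*(-3 - 4)) = (29*(-5 + (5*4)² - 20*4))*(4*(-3 - 4)) = (29*(-5 + 20² - 4*20))*(4*(-7)) = (29*(-5 + 400 - 80))*(-28) = (29*315)*(-28) = 9135*(-28) = -255780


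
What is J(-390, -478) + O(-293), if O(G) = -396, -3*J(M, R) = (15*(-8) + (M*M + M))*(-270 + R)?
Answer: 37796044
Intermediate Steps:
J(M, R) = -(-270 + R)*(-120 + M + M²)/3 (J(M, R) = -(15*(-8) + (M*M + M))*(-270 + R)/3 = -(-120 + (M² + M))*(-270 + R)/3 = -(-120 + (M + M²))*(-270 + R)/3 = -(-120 + M + M²)*(-270 + R)/3 = -(-270 + R)*(-120 + M + M²)/3)
J(-390, -478) + O(-293) = (-10800 + 40*(-478) + 90*(-390) + 90*(-390)² - ⅓*(-390)*(-478) - ⅓*(-478)*(-390)²) - 396 = (-10800 - 19120 - 35100 + 90*152100 - 62140 - ⅓*(-478)*152100) - 396 = (-10800 - 19120 - 35100 + 13689000 - 62140 + 24234600) - 396 = 37796440 - 396 = 37796044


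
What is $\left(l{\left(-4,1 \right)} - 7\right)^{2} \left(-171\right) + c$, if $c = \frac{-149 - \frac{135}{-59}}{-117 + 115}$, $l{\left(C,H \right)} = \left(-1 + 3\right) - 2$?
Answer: $- \frac{490033}{59} \approx -8305.6$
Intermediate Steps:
$l{\left(C,H \right)} = 0$ ($l{\left(C,H \right)} = 2 - 2 = 0$)
$c = \frac{4328}{59}$ ($c = \frac{-149 - - \frac{135}{59}}{-2} = \left(-149 + \frac{135}{59}\right) \left(- \frac{1}{2}\right) = \left(- \frac{8656}{59}\right) \left(- \frac{1}{2}\right) = \frac{4328}{59} \approx 73.356$)
$\left(l{\left(-4,1 \right)} - 7\right)^{2} \left(-171\right) + c = \left(0 - 7\right)^{2} \left(-171\right) + \frac{4328}{59} = \left(-7\right)^{2} \left(-171\right) + \frac{4328}{59} = 49 \left(-171\right) + \frac{4328}{59} = -8379 + \frac{4328}{59} = - \frac{490033}{59}$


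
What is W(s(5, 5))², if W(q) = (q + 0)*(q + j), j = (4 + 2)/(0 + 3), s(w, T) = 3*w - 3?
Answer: 28224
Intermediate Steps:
s(w, T) = -3 + 3*w
j = 2 (j = 6/3 = 6*(⅓) = 2)
W(q) = q*(2 + q) (W(q) = (q + 0)*(q + 2) = q*(2 + q))
W(s(5, 5))² = ((-3 + 3*5)*(2 + (-3 + 3*5)))² = ((-3 + 15)*(2 + (-3 + 15)))² = (12*(2 + 12))² = (12*14)² = 168² = 28224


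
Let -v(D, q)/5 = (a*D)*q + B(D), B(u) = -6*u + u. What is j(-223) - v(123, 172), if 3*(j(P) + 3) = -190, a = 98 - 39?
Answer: 18713636/3 ≈ 6.2379e+6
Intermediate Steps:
a = 59
B(u) = -5*u
j(P) = -199/3 (j(P) = -3 + (⅓)*(-190) = -3 - 190/3 = -199/3)
v(D, q) = 25*D - 295*D*q (v(D, q) = -5*((59*D)*q - 5*D) = -5*(59*D*q - 5*D) = -5*(-5*D + 59*D*q) = 25*D - 295*D*q)
j(-223) - v(123, 172) = -199/3 - 5*123*(5 - 59*172) = -199/3 - 5*123*(5 - 10148) = -199/3 - 5*123*(-10143) = -199/3 - 1*(-6237945) = -199/3 + 6237945 = 18713636/3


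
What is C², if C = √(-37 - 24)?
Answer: -61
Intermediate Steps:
C = I*√61 (C = √(-61) = I*√61 ≈ 7.8102*I)
C² = (I*√61)² = -61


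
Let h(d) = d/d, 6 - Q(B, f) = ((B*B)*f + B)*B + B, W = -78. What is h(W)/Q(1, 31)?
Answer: -1/27 ≈ -0.037037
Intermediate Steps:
Q(B, f) = 6 - B - B*(B + f*B²) (Q(B, f) = 6 - (((B*B)*f + B)*B + B) = 6 - ((B²*f + B)*B + B) = 6 - ((f*B² + B)*B + B) = 6 - ((B + f*B²)*B + B) = 6 - (B*(B + f*B²) + B) = 6 - (B + B*(B + f*B²)) = 6 + (-B - B*(B + f*B²)) = 6 - B - B*(B + f*B²))
h(d) = 1
h(W)/Q(1, 31) = 1/(6 - 1*1 - 1*1² - 1*31*1³) = 1/(6 - 1 - 1*1 - 1*31*1) = 1/(6 - 1 - 1 - 31) = 1/(-27) = 1*(-1/27) = -1/27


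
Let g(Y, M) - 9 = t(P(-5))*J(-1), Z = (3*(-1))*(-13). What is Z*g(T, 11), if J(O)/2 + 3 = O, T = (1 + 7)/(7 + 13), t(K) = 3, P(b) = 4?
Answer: -585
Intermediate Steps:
T = ⅖ (T = 8/20 = 8*(1/20) = ⅖ ≈ 0.40000)
Z = 39 (Z = -3*(-13) = 39)
J(O) = -6 + 2*O
g(Y, M) = -15 (g(Y, M) = 9 + 3*(-6 + 2*(-1)) = 9 + 3*(-6 - 2) = 9 + 3*(-8) = 9 - 24 = -15)
Z*g(T, 11) = 39*(-15) = -585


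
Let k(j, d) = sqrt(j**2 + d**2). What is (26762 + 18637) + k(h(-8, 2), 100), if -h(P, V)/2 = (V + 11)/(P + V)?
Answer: 45399 + sqrt(90169)/3 ≈ 45499.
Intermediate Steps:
h(P, V) = -2*(11 + V)/(P + V) (h(P, V) = -2*(V + 11)/(P + V) = -2*(11 + V)/(P + V))
k(j, d) = sqrt(d**2 + j**2)
(26762 + 18637) + k(h(-8, 2), 100) = (26762 + 18637) + sqrt(100**2 + (2*(-11 - 1*2)/(-8 + 2))**2) = 45399 + sqrt(10000 + (2*(-11 - 2)/(-6))**2) = 45399 + sqrt(10000 + (2*(-1/6)*(-13))**2) = 45399 + sqrt(10000 + (13/3)**2) = 45399 + sqrt(10000 + 169/9) = 45399 + sqrt(90169/9) = 45399 + sqrt(90169)/3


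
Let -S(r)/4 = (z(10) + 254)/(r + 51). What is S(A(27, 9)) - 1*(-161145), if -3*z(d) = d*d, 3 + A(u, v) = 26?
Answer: 17885771/111 ≈ 1.6113e+5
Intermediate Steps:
A(u, v) = 23 (A(u, v) = -3 + 26 = 23)
z(d) = -d²/3 (z(d) = -d*d/3 = -d²/3)
S(r) = -2648/(3*(51 + r)) (S(r) = -4*(-⅓*10² + 254)/(r + 51) = -4*(-⅓*100 + 254)/(51 + r) = -4*(-100/3 + 254)/(51 + r) = -2648/(3*(51 + r)))
S(A(27, 9)) - 1*(-161145) = -2648/(153 + 3*23) - 1*(-161145) = -2648/(153 + 69) + 161145 = -2648/222 + 161145 = -2648*1/222 + 161145 = -1324/111 + 161145 = 17885771/111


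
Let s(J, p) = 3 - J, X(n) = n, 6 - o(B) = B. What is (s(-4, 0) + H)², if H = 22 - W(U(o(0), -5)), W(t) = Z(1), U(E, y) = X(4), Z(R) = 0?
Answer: 841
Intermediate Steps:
o(B) = 6 - B
U(E, y) = 4
W(t) = 0
H = 22 (H = 22 - 1*0 = 22 + 0 = 22)
(s(-4, 0) + H)² = ((3 - 1*(-4)) + 22)² = ((3 + 4) + 22)² = (7 + 22)² = 29² = 841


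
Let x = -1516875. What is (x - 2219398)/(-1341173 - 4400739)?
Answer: 3736273/5741912 ≈ 0.65070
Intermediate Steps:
(x - 2219398)/(-1341173 - 4400739) = (-1516875 - 2219398)/(-1341173 - 4400739) = -3736273/(-5741912) = -3736273*(-1/5741912) = 3736273/5741912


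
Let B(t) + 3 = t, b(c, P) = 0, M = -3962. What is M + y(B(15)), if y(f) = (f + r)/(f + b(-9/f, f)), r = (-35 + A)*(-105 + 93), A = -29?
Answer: -3897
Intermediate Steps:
r = 768 (r = (-35 - 29)*(-105 + 93) = -64*(-12) = 768)
B(t) = -3 + t
y(f) = (768 + f)/f (y(f) = (f + 768)/(f + 0) = (768 + f)/f)
M + y(B(15)) = -3962 + (768 + (-3 + 15))/(-3 + 15) = -3962 + (768 + 12)/12 = -3962 + (1/12)*780 = -3962 + 65 = -3897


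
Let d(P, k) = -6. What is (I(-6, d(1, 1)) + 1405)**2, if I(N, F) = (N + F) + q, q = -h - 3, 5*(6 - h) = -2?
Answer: 47858724/25 ≈ 1.9143e+6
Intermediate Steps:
h = 32/5 (h = 6 - 1/5*(-2) = 6 + 2/5 = 32/5 ≈ 6.4000)
q = -47/5 (q = -1*32/5 - 3 = -32/5 - 3 = -47/5 ≈ -9.4000)
I(N, F) = -47/5 + F + N (I(N, F) = (N + F) - 47/5 = (F + N) - 47/5 = -47/5 + F + N)
(I(-6, d(1, 1)) + 1405)**2 = ((-47/5 - 6 - 6) + 1405)**2 = (-107/5 + 1405)**2 = (6918/5)**2 = 47858724/25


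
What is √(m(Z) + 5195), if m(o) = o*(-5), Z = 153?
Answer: √4430 ≈ 66.558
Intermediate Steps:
m(o) = -5*o
√(m(Z) + 5195) = √(-5*153 + 5195) = √(-765 + 5195) = √4430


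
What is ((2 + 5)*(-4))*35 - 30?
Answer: -1010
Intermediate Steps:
((2 + 5)*(-4))*35 - 30 = (7*(-4))*35 - 30 = -28*35 - 30 = -980 - 30 = -1010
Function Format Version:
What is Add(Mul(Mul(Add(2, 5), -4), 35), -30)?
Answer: -1010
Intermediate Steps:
Add(Mul(Mul(Add(2, 5), -4), 35), -30) = Add(Mul(Mul(7, -4), 35), -30) = Add(Mul(-28, 35), -30) = Add(-980, -30) = -1010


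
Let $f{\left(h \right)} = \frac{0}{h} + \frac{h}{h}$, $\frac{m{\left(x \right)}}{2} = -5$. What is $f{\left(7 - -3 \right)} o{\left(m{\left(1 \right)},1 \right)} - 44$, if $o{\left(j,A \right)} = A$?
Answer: $-43$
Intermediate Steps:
$m{\left(x \right)} = -10$ ($m{\left(x \right)} = 2 \left(-5\right) = -10$)
$f{\left(h \right)} = 1$ ($f{\left(h \right)} = 0 + 1 = 1$)
$f{\left(7 - -3 \right)} o{\left(m{\left(1 \right)},1 \right)} - 44 = 1 \cdot 1 - 44 = 1 - 44 = -43$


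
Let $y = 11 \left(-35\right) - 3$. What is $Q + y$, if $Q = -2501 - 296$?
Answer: $-3185$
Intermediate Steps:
$y = -388$ ($y = -385 - 3 = -388$)
$Q = -2797$ ($Q = -2501 - 296 = -2797$)
$Q + y = -2797 - 388 = -3185$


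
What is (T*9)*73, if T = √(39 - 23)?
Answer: 2628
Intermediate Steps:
T = 4 (T = √16 = 4)
(T*9)*73 = (4*9)*73 = 36*73 = 2628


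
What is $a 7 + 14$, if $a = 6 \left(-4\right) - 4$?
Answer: $-182$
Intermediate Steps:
$a = -28$ ($a = -24 - 4 = -28$)
$a 7 + 14 = \left(-28\right) 7 + 14 = -196 + 14 = -182$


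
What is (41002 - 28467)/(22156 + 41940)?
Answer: 12535/64096 ≈ 0.19557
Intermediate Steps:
(41002 - 28467)/(22156 + 41940) = 12535/64096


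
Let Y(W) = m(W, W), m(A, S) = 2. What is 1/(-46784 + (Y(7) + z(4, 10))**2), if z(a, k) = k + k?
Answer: -1/46300 ≈ -2.1598e-5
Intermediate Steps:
z(a, k) = 2*k
Y(W) = 2
1/(-46784 + (Y(7) + z(4, 10))**2) = 1/(-46784 + (2 + 2*10)**2) = 1/(-46784 + (2 + 20)**2) = 1/(-46784 + 22**2) = 1/(-46784 + 484) = 1/(-46300) = -1/46300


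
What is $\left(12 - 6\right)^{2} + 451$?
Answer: $487$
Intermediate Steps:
$\left(12 - 6\right)^{2} + 451 = 6^{2} + 451 = 36 + 451 = 487$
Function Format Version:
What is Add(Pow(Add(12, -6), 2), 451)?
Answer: 487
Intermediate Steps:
Add(Pow(Add(12, -6), 2), 451) = Add(Pow(6, 2), 451) = Add(36, 451) = 487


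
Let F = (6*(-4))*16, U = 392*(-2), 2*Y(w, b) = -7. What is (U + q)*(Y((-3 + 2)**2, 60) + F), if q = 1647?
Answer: -668825/2 ≈ -3.3441e+5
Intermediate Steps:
Y(w, b) = -7/2 (Y(w, b) = (1/2)*(-7) = -7/2)
U = -784
F = -384 (F = -24*16 = -384)
(U + q)*(Y((-3 + 2)**2, 60) + F) = (-784 + 1647)*(-7/2 - 384) = 863*(-775/2) = -668825/2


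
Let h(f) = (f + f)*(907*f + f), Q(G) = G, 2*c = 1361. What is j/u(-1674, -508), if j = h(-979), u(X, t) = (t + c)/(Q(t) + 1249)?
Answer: 859821254864/115 ≈ 7.4767e+9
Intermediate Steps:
c = 1361/2 (c = (½)*1361 = 1361/2 ≈ 680.50)
h(f) = 1816*f² (h(f) = (2*f)*(908*f) = 1816*f²)
u(X, t) = (1361/2 + t)/(1249 + t) (u(X, t) = (t + 1361/2)/(t + 1249) = (1361/2 + t)/(1249 + t))
j = 1740528856 (j = 1816*(-979)² = 1816*958441 = 1740528856)
j/u(-1674, -508) = 1740528856/(((1361/2 - 508)/(1249 - 508))) = 1740528856/(((345/2)/741)) = 1740528856/(((1/741)*(345/2))) = 1740528856/(115/494) = 1740528856*(494/115) = 859821254864/115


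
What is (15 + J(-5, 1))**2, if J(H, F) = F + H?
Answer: 121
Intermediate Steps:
(15 + J(-5, 1))**2 = (15 + (1 - 5))**2 = (15 - 4)**2 = 11**2 = 121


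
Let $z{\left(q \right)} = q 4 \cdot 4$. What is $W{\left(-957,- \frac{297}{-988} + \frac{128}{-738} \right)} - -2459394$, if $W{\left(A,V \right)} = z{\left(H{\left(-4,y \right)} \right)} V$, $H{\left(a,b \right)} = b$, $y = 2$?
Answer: $\frac{224156918230}{91143} \approx 2.4594 \cdot 10^{6}$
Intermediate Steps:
$z{\left(q \right)} = 16 q$ ($z{\left(q \right)} = 4 q 4 = 16 q$)
$W{\left(A,V \right)} = 32 V$ ($W{\left(A,V \right)} = 16 \cdot 2 V = 32 V$)
$W{\left(-957,- \frac{297}{-988} + \frac{128}{-738} \right)} - -2459394 = 32 \left(- \frac{297}{-988} + \frac{128}{-738}\right) - -2459394 = 32 \left(\left(-297\right) \left(- \frac{1}{988}\right) + 128 \left(- \frac{1}{738}\right)\right) + 2459394 = 32 \left(\frac{297}{988} - \frac{64}{369}\right) + 2459394 = 32 \cdot \frac{46361}{364572} + 2459394 = \frac{370888}{91143} + 2459394 = \frac{224156918230}{91143}$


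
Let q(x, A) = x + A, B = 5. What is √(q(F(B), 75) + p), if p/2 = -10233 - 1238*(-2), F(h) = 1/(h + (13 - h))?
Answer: I*√2609178/13 ≈ 124.25*I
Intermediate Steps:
F(h) = 1/13
p = -15514 (p = 2*(-10233 - 1238*(-2)) = 2*(-10233 - 1*(-2476)) = 2*(-10233 + 2476) = 2*(-7757) = -15514)
q(x, A) = A + x
√(q(F(B), 75) + p) = √((75 + 1/13) - 15514) = √(976/13 - 15514) = √(-200706/13) = I*√2609178/13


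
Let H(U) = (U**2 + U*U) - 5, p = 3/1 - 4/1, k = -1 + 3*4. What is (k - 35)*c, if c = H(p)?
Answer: 72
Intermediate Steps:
k = 11 (k = -1 + 12 = 11)
p = -1 (p = 3*1 - 4*1 = 3 - 4 = -1)
H(U) = -5 + 2*U**2 (H(U) = (U**2 + U**2) - 5 = 2*U**2 - 5 = -5 + 2*U**2)
c = -3 (c = -5 + 2*(-1)**2 = -5 + 2*1 = -5 + 2 = -3)
(k - 35)*c = (11 - 35)*(-3) = -24*(-3) = 72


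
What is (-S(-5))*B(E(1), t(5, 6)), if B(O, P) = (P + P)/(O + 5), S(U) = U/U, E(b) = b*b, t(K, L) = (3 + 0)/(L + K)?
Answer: -1/11 ≈ -0.090909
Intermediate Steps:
t(K, L) = 3/(K + L)
E(b) = b**2
S(U) = 1
B(O, P) = 2*P/(5 + O) (B(O, P) = (2*P)/(5 + O) = 2*P/(5 + O))
(-S(-5))*B(E(1), t(5, 6)) = (-1*1)*(2*(3/(5 + 6))/(5 + 1**2)) = -2*3/11/(5 + 1) = -2*3*(1/11)/6 = -2*3/(11*6) = -1*1/11 = -1/11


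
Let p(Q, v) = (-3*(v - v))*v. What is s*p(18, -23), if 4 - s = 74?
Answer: 0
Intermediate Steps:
s = -70 (s = 4 - 1*74 = 4 - 74 = -70)
p(Q, v) = 0 (p(Q, v) = (-3*0)*v = 0*v = 0)
s*p(18, -23) = -70*0 = 0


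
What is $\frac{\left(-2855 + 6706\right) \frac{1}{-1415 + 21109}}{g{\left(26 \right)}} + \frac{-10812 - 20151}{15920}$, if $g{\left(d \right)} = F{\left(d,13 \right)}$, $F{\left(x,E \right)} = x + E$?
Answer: $- \frac{11860159819}{6113805360} \approx -1.9399$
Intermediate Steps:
$F{\left(x,E \right)} = E + x$
$g{\left(d \right)} = 13 + d$
$\frac{\left(-2855 + 6706\right) \frac{1}{-1415 + 21109}}{g{\left(26 \right)}} + \frac{-10812 - 20151}{15920} = \frac{\left(-2855 + 6706\right) \frac{1}{-1415 + 21109}}{13 + 26} + \frac{-10812 - 20151}{15920} = \frac{3851 \cdot \frac{1}{19694}}{39} + \left(-10812 - 20151\right) \frac{1}{15920} = 3851 \cdot \frac{1}{19694} \cdot \frac{1}{39} - \frac{30963}{15920} = \frac{3851}{19694} \cdot \frac{1}{39} - \frac{30963}{15920} = \frac{3851}{768066} - \frac{30963}{15920} = - \frac{11860159819}{6113805360}$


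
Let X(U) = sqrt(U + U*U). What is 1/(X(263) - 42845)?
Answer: -3895/166874963 - 2*sqrt(17358)/1835624593 ≈ -2.3484e-5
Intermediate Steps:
X(U) = sqrt(U + U**2)
1/(X(263) - 42845) = 1/(sqrt(263*(1 + 263)) - 42845) = 1/(sqrt(263*264) - 42845) = 1/(sqrt(69432) - 42845) = 1/(2*sqrt(17358) - 42845) = 1/(-42845 + 2*sqrt(17358))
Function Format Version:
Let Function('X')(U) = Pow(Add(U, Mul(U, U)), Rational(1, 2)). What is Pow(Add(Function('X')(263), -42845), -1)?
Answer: Add(Rational(-3895, 166874963), Mul(Rational(-2, 1835624593), Pow(17358, Rational(1, 2)))) ≈ -2.3484e-5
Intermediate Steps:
Function('X')(U) = Pow(Add(U, Pow(U, 2)), Rational(1, 2))
Pow(Add(Function('X')(263), -42845), -1) = Pow(Add(Pow(Mul(263, Add(1, 263)), Rational(1, 2)), -42845), -1) = Pow(Add(Pow(Mul(263, 264), Rational(1, 2)), -42845), -1) = Pow(Add(Pow(69432, Rational(1, 2)), -42845), -1) = Pow(Add(Mul(2, Pow(17358, Rational(1, 2))), -42845), -1) = Pow(Add(-42845, Mul(2, Pow(17358, Rational(1, 2)))), -1)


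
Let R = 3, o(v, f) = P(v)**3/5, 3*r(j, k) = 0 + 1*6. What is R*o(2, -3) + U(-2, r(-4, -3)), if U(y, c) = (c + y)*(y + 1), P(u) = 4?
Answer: 192/5 ≈ 38.400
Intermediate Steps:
r(j, k) = 2 (r(j, k) = (0 + 1*6)/3 = (0 + 6)/3 = (1/3)*6 = 2)
U(y, c) = (1 + y)*(c + y) (U(y, c) = (c + y)*(1 + y) = (1 + y)*(c + y))
o(v, f) = 64/5 (o(v, f) = 4**3/5 = 64*(1/5) = 64/5)
R*o(2, -3) + U(-2, r(-4, -3)) = 3*(64/5) + (2 - 2 + (-2)**2 + 2*(-2)) = 192/5 + (2 - 2 + 4 - 4) = 192/5 + 0 = 192/5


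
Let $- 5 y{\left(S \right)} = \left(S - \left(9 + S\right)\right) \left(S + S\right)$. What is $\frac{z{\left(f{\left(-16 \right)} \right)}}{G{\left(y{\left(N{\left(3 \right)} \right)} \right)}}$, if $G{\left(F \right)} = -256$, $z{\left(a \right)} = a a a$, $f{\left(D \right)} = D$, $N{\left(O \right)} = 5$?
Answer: $16$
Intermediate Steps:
$z{\left(a \right)} = a^{3}$ ($z{\left(a \right)} = a^{2} a = a^{3}$)
$y{\left(S \right)} = \frac{18 S}{5}$ ($y{\left(S \right)} = - \frac{\left(S - \left(9 + S\right)\right) \left(S + S\right)}{5} = - \frac{\left(-9\right) 2 S}{5} = - \frac{\left(-18\right) S}{5} = \frac{18 S}{5}$)
$\frac{z{\left(f{\left(-16 \right)} \right)}}{G{\left(y{\left(N{\left(3 \right)} \right)} \right)}} = \frac{\left(-16\right)^{3}}{-256} = \left(-4096\right) \left(- \frac{1}{256}\right) = 16$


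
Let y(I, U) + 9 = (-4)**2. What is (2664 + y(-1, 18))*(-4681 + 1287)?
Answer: -9065374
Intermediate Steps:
y(I, U) = 7 (y(I, U) = -9 + (-4)**2 = -9 + 16 = 7)
(2664 + y(-1, 18))*(-4681 + 1287) = (2664 + 7)*(-4681 + 1287) = 2671*(-3394) = -9065374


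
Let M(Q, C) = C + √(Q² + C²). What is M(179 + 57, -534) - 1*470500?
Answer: -471034 + 2*√85213 ≈ -4.7045e+5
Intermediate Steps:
M(Q, C) = C + √(C² + Q²)
M(179 + 57, -534) - 1*470500 = (-534 + √((-534)² + (179 + 57)²)) - 1*470500 = (-534 + √(285156 + 236²)) - 470500 = (-534 + √(285156 + 55696)) - 470500 = (-534 + √340852) - 470500 = (-534 + 2*√85213) - 470500 = -471034 + 2*√85213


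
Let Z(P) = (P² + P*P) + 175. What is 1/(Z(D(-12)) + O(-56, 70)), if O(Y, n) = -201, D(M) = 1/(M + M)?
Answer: -288/7487 ≈ -0.038467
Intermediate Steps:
D(M) = 1/(2*M)
Z(P) = 175 + 2*P² (Z(P) = (P² + P²) + 175 = 2*P² + 175 = 175 + 2*P²)
1/(Z(D(-12)) + O(-56, 70)) = 1/((175 + 2*((½)/(-12))²) - 201) = 1/((175 + 2*((½)*(-1/12))²) - 201) = 1/((175 + 2*(-1/24)²) - 201) = 1/((175 + 2*(1/576)) - 201) = 1/((175 + 1/288) - 201) = 1/(50401/288 - 201) = 1/(-7487/288) = -288/7487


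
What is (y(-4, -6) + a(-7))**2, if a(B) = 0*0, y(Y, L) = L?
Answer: 36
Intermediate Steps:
a(B) = 0
(y(-4, -6) + a(-7))**2 = (-6 + 0)**2 = (-6)**2 = 36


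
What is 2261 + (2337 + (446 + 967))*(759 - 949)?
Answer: -710239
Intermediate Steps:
2261 + (2337 + (446 + 967))*(759 - 949) = 2261 + (2337 + 1413)*(-190) = 2261 + 3750*(-190) = 2261 - 712500 = -710239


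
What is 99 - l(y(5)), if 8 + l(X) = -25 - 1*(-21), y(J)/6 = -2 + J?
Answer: 111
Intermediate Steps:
y(J) = -12 + 6*J (y(J) = 6*(-2 + J) = -12 + 6*J)
l(X) = -12 (l(X) = -8 + (-25 - 1*(-21)) = -8 + (-25 + 21) = -8 - 4 = -12)
99 - l(y(5)) = 99 - 1*(-12) = 99 + 12 = 111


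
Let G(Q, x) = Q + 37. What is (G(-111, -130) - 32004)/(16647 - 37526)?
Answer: 32078/20879 ≈ 1.5364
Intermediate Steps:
G(Q, x) = 37 + Q
(G(-111, -130) - 32004)/(16647 - 37526) = ((37 - 111) - 32004)/(16647 - 37526) = (-74 - 32004)/(-20879) = -32078*(-1/20879) = 32078/20879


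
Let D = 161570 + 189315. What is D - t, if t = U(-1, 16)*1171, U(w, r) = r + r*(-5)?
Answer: 425829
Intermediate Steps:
D = 350885
U(w, r) = -4*r (U(w, r) = r - 5*r = -4*r)
t = -74944 (t = -4*16*1171 = -64*1171 = -74944)
D - t = 350885 - 1*(-74944) = 350885 + 74944 = 425829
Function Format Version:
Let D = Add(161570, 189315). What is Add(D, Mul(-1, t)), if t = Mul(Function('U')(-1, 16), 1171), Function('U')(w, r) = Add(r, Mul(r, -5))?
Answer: 425829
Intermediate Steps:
D = 350885
Function('U')(w, r) = Mul(-4, r) (Function('U')(w, r) = Add(r, Mul(-5, r)) = Mul(-4, r))
t = -74944 (t = Mul(Mul(-4, 16), 1171) = Mul(-64, 1171) = -74944)
Add(D, Mul(-1, t)) = Add(350885, Mul(-1, -74944)) = Add(350885, 74944) = 425829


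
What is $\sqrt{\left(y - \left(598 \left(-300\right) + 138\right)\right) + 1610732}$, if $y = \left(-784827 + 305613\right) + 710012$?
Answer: $2 \sqrt{505198} \approx 1421.5$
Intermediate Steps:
$y = 230798$ ($y = -479214 + 710012 = 230798$)
$\sqrt{\left(y - \left(598 \left(-300\right) + 138\right)\right) + 1610732} = \sqrt{\left(230798 - \left(598 \left(-300\right) + 138\right)\right) + 1610732} = \sqrt{\left(230798 - \left(-179400 + 138\right)\right) + 1610732} = \sqrt{\left(230798 - -179262\right) + 1610732} = \sqrt{\left(230798 + 179262\right) + 1610732} = \sqrt{410060 + 1610732} = \sqrt{2020792} = 2 \sqrt{505198}$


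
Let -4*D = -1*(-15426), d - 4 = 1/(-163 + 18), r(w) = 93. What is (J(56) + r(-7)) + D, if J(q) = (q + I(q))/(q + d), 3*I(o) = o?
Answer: -196367159/52194 ≈ -3762.3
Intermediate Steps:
d = 579/145 (d = 4 + 1/(-163 + 18) = 4 + 1/(-145) = 4 - 1/145 = 579/145 ≈ 3.9931)
I(o) = o/3
D = -7713/2 (D = -(-1)*(-15426)/4 = -¼*15426 = -7713/2 ≈ -3856.5)
J(q) = 4*q/(3*(579/145 + q)) (J(q) = (q + q/3)/(q + 579/145) = (4*q/3)/(579/145 + q) = 4*q/(3*(579/145 + q)))
(J(56) + r(-7)) + D = ((580/3)*56/(579 + 145*56) + 93) - 7713/2 = ((580/3)*56/(579 + 8120) + 93) - 7713/2 = ((580/3)*56/8699 + 93) - 7713/2 = ((580/3)*56*(1/8699) + 93) - 7713/2 = (32480/26097 + 93) - 7713/2 = 2459501/26097 - 7713/2 = -196367159/52194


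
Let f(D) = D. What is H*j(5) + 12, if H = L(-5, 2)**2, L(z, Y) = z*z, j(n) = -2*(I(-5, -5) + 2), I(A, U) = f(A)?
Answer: 3762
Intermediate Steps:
I(A, U) = A
j(n) = 6 (j(n) = -2*(-5 + 2) = -2*(-3) = 6)
L(z, Y) = z**2
H = 625 (H = ((-5)**2)**2 = 25**2 = 625)
H*j(5) + 12 = 625*6 + 12 = 3750 + 12 = 3762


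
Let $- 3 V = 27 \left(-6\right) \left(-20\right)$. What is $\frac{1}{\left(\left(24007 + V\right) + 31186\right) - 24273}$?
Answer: $\frac{1}{29840} \approx 3.3512 \cdot 10^{-5}$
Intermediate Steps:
$V = -1080$ ($V = - \frac{27 \left(-6\right) \left(-20\right)}{3} = - \frac{\left(-162\right) \left(-20\right)}{3} = \left(- \frac{1}{3}\right) 3240 = -1080$)
$\frac{1}{\left(\left(24007 + V\right) + 31186\right) - 24273} = \frac{1}{\left(\left(24007 - 1080\right) + 31186\right) - 24273} = \frac{1}{\left(22927 + 31186\right) - 24273} = \frac{1}{54113 - 24273} = \frac{1}{29840}$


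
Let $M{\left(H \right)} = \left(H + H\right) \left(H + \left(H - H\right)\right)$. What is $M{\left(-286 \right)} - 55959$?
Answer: $107633$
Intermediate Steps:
$M{\left(H \right)} = 2 H^{2}$ ($M{\left(H \right)} = 2 H \left(H + 0\right) = 2 H H = 2 H^{2}$)
$M{\left(-286 \right)} - 55959 = 2 \left(-286\right)^{2} - 55959 = 2 \cdot 81796 - 55959 = 163592 - 55959 = 107633$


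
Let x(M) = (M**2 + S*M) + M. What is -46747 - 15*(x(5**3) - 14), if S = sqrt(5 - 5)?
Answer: -282787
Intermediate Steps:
S = 0 (S = sqrt(0) = 0)
x(M) = M + M**2 (x(M) = (M**2 + 0*M) + M = (M**2 + 0) + M = M**2 + M = M + M**2)
-46747 - 15*(x(5**3) - 14) = -46747 - 15*(5**3*(1 + 5**3) - 14) = -46747 - 15*(125*(1 + 125) - 14) = -46747 - 15*(125*126 - 14) = -46747 - 15*(15750 - 14) = -46747 - 15*15736 = -46747 - 236040 = -282787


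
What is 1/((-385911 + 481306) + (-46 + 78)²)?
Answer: 1/96419 ≈ 1.0371e-5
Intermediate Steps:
1/((-385911 + 481306) + (-46 + 78)²) = 1/(95395 + 32²) = 1/(95395 + 1024) = 1/96419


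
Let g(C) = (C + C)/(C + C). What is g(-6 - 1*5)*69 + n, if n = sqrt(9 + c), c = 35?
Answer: 69 + 2*sqrt(11) ≈ 75.633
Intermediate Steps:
n = 2*sqrt(11) (n = sqrt(9 + 35) = sqrt(44) = 2*sqrt(11) ≈ 6.6332)
g(C) = 1 (g(C) = (2*C)/((2*C)) = (2*C)*(1/(2*C)) = 1)
g(-6 - 1*5)*69 + n = 1*69 + 2*sqrt(11) = 69 + 2*sqrt(11)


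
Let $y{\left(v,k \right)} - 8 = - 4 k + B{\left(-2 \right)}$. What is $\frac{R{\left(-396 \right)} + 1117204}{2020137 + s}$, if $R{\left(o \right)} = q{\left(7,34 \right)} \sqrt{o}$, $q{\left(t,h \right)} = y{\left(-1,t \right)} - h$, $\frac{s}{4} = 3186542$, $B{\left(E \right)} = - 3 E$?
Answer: $\frac{1117204}{14766305} - \frac{288 i \sqrt{11}}{14766305} \approx 0.075659 - 6.4687 \cdot 10^{-5} i$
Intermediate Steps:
$s = 12746168$ ($s = 4 \cdot 3186542 = 12746168$)
$y{\left(v,k \right)} = 14 - 4 k$ ($y{\left(v,k \right)} = 8 - \left(-6 + 4 k\right) = 14 - 4 k$)
$q{\left(t,h \right)} = 14 - h - 4 t$ ($q{\left(t,h \right)} = \left(14 - 4 t\right) - h = 14 - h - 4 t$)
$R{\left(o \right)} = - 48 \sqrt{o}$ ($R{\left(o \right)} = \left(14 - 34 - 28\right) \sqrt{o} = - 48 \sqrt{o}$)
$\frac{R{\left(-396 \right)} + 1117204}{2020137 + s} = \frac{- 48 \sqrt{-396} + 1117204}{2020137 + 12746168} = \frac{- 48 \cdot 6 i \sqrt{11} + 1117204}{14766305} = \left(- 288 i \sqrt{11} + 1117204\right) \frac{1}{14766305} = \left(1117204 - 288 i \sqrt{11}\right) \frac{1}{14766305} = \frac{1117204}{14766305} - \frac{288 i \sqrt{11}}{14766305}$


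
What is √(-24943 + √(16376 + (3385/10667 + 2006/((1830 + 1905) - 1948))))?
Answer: √(-9063217073205565663 + 19061929*√5950859671512324629)/19061929 ≈ 157.53*I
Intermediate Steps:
√(-24943 + √(16376 + (3385/10667 + 2006/((1830 + 1905) - 1948)))) = √(-24943 + √(16376 + (3385*(1/10667) + 2006/(3735 - 1948)))) = √(-24943 + √(16376 + (3385/10667 + 2006/1787))) = √(-24943 + √(16376 + 27446997/19061929)) = √(-24943 + √(312185596301/19061929)) = √(-24943 + √5950859671512324629/19061929)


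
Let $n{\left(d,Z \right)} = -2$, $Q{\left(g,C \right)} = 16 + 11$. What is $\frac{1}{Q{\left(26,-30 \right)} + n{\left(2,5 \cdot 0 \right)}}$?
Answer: $\frac{1}{25} \approx 0.04$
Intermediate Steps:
$Q{\left(g,C \right)} = 27$
$\frac{1}{Q{\left(26,-30 \right)} + n{\left(2,5 \cdot 0 \right)}} = \frac{1}{27 - 2} = \frac{1}{25}$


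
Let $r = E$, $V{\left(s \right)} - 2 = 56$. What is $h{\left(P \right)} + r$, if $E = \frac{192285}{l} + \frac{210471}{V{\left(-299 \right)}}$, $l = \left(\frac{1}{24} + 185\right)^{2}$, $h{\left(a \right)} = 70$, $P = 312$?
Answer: $\frac{4237507428691}{1143903898} \approx 3704.4$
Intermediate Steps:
$V{\left(s \right)} = 58$ ($V{\left(s \right)} = 2 + 56 = 58$)
$l = \frac{19722481}{576}$ ($l = \left(\frac{1}{24} + 185\right)^{2} = \left(\frac{4441}{24}\right)^{2} = \frac{19722481}{576} \approx 34240.0$)
$E = \frac{4157434155831}{1143903898}$ ($E = \frac{192285}{\frac{19722481}{576}} + \frac{210471}{58} = 192285 \cdot \frac{576}{19722481} + 210471 \cdot \frac{1}{58} = \frac{110756160}{19722481} + \frac{210471}{58} = \frac{4157434155831}{1143903898} \approx 3634.4$)
$r = \frac{4157434155831}{1143903898} \approx 3634.4$
$h{\left(P \right)} + r = 70 + \frac{4157434155831}{1143903898} = \frac{4237507428691}{1143903898}$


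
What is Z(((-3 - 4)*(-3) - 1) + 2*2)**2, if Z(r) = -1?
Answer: 1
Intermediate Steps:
Z(((-3 - 4)*(-3) - 1) + 2*2)**2 = (-1)**2 = 1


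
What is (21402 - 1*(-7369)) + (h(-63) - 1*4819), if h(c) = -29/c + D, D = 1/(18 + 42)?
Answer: 30180121/1260 ≈ 23952.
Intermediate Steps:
D = 1/60 ≈ 0.016667
h(c) = 1/60 - 29/c (h(c) = -29/c + 1/60 = 1/60 - 29/c)
(21402 - 1*(-7369)) + (h(-63) - 1*4819) = (21402 - 1*(-7369)) + ((1/60)*(-1740 - 63)/(-63) - 1*4819) = (21402 + 7369) + ((1/60)*(-1/63)*(-1803) - 4819) = 28771 + (601/1260 - 4819) = 28771 - 6071339/1260 = 30180121/1260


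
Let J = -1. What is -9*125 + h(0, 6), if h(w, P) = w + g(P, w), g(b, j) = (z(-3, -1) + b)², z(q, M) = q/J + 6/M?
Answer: -1116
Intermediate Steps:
z(q, M) = -q + 6/M (z(q, M) = q/(-1) + 6/M = q*(-1) + 6/M = -q + 6/M)
g(b, j) = (-3 + b)² (g(b, j) = ((-1*(-3) + 6/(-1)) + b)² = ((3 + 6*(-1)) + b)² = ((3 - 6) + b)² = (-3 + b)²)
h(w, P) = w + (-3 + P)²
-9*125 + h(0, 6) = -9*125 + (0 + (-3 + 6)²) = -1125 + (0 + 3²) = -1125 + (0 + 9) = -1125 + 9 = -1116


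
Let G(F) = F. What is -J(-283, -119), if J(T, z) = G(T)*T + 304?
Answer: -80393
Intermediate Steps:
J(T, z) = 304 + T² (J(T, z) = T*T + 304 = T² + 304 = 304 + T²)
-J(-283, -119) = -(304 + (-283)²) = -(304 + 80089) = -1*80393 = -80393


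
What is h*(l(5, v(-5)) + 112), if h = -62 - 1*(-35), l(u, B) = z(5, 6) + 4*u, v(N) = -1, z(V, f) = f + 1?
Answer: -3753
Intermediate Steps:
z(V, f) = 1 + f
l(u, B) = 7 + 4*u (l(u, B) = (1 + 6) + 4*u = 7 + 4*u)
h = -27 (h = -62 + 35 = -27)
h*(l(5, v(-5)) + 112) = -27*((7 + 4*5) + 112) = -27*((7 + 20) + 112) = -27*(27 + 112) = -27*139 = -3753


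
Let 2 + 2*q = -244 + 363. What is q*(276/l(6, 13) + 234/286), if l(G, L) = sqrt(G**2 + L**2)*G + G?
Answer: 25935/748 + 897*sqrt(205)/68 ≈ 223.54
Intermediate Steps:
q = 117/2 (q = -1 + (-244 + 363)/2 = -1 + (1/2)*119 = -1 + 119/2 = 117/2 ≈ 58.500)
l(G, L) = G + G*sqrt(G**2 + L**2) (l(G, L) = G*sqrt(G**2 + L**2) + G = G + G*sqrt(G**2 + L**2))
q*(276/l(6, 13) + 234/286) = 117*(276/((6*(1 + sqrt(6**2 + 13**2)))) + 234/286)/2 = 117*(276/((6*(1 + sqrt(36 + 169)))) + 234*(1/286))/2 = 117*(276/((6*(1 + sqrt(205)))) + 9/11)/2 = 117*(276/(6 + 6*sqrt(205)) + 9/11)/2 = 117*(9/11 + 276/(6 + 6*sqrt(205)))/2 = 1053/22 + 16146/(6 + 6*sqrt(205))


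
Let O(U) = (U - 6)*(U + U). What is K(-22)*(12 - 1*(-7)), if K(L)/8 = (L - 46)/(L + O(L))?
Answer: -5168/605 ≈ -8.5421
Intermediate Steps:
O(U) = 2*U*(-6 + U) (O(U) = (-6 + U)*(2*U) = 2*U*(-6 + U))
K(L) = 8*(-46 + L)/(L + 2*L*(-6 + L)) (K(L) = 8*((L - 46)/(L + 2*L*(-6 + L))) = 8*((-46 + L)/(L + 2*L*(-6 + L))) = 8*(-46 + L)/(L + 2*L*(-6 + L)))
K(-22)*(12 - 1*(-7)) = (8*(-46 - 22)/(-22*(-11 + 2*(-22))))*(12 - 1*(-7)) = (8*(-1/22)*(-68)/(-11 - 44))*(12 + 7) = (8*(-1/22)*(-68)/(-55))*19 = (8*(-1/22)*(-1/55)*(-68))*19 = -272/605*19 = -5168/605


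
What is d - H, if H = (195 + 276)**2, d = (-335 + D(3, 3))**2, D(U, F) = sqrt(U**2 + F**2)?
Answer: -109598 - 2010*sqrt(2) ≈ -1.1244e+5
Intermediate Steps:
D(U, F) = sqrt(F**2 + U**2)
d = (-335 + 3*sqrt(2))**2 (d = (-335 + sqrt(3**2 + 3**2))**2 = (-335 + sqrt(9 + 9))**2 = (-335 + sqrt(18))**2 = (-335 + 3*sqrt(2))**2 ≈ 1.0940e+5)
H = 221841 (H = 471**2 = 221841)
d - H = (112243 - 2010*sqrt(2)) - 1*221841 = (112243 - 2010*sqrt(2)) - 221841 = -109598 - 2010*sqrt(2)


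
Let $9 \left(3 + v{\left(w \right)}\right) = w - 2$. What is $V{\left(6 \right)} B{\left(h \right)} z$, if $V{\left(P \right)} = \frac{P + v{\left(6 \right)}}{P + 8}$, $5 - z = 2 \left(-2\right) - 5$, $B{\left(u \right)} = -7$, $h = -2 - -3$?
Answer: $- \frac{217}{9} \approx -24.111$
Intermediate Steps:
$v{\left(w \right)} = - \frac{29}{9} + \frac{w}{9}$ ($v{\left(w \right)} = -3 + \frac{w - 2}{9} = -3 + \frac{-2 + w}{9} = -3 + \left(- \frac{2}{9} + \frac{w}{9}\right) = - \frac{29}{9} + \frac{w}{9}$)
$h = 1$ ($h = -2 + 3 = 1$)
$z = 14$ ($z = 5 - \left(2 \left(-2\right) - 5\right) = 5 - \left(-4 - 5\right) = 5 - -9 = 5 + 9 = 14$)
$V{\left(P \right)} = \frac{- \frac{23}{9} + P}{8 + P}$ ($V{\left(P \right)} = \frac{P + \left(- \frac{29}{9} + \frac{1}{9} \cdot 6\right)}{P + 8} = \frac{P + \left(- \frac{29}{9} + \frac{2}{3}\right)}{8 + P} = \frac{P - \frac{23}{9}}{8 + P} = \frac{- \frac{23}{9} + P}{8 + P}$)
$V{\left(6 \right)} B{\left(h \right)} z = \frac{- \frac{23}{9} + 6}{8 + 6} \left(-7\right) 14 = \frac{1}{14} \cdot \frac{31}{9} \left(-7\right) 14 = \frac{31}{126} \left(-7\right) 14 = \left(- \frac{31}{18}\right) 14 = - \frac{217}{9}$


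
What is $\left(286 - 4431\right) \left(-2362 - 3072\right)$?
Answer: $22523930$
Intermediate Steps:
$\left(286 - 4431\right) \left(-2362 - 3072\right) = \left(-4145\right) \left(-5434\right) = 22523930$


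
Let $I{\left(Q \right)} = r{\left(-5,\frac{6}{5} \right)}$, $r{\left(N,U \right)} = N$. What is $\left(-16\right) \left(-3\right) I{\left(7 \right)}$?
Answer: $-240$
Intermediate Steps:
$I{\left(Q \right)} = -5$
$\left(-16\right) \left(-3\right) I{\left(7 \right)} = \left(-16\right) \left(-3\right) \left(-5\right) = 48 \left(-5\right) = -240$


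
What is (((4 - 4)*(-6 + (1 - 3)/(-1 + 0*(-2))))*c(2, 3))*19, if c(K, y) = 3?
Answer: 0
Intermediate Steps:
(((4 - 4)*(-6 + (1 - 3)/(-1 + 0*(-2))))*c(2, 3))*19 = (((4 - 4)*(-6 + (1 - 3)/(-1 + 0*(-2))))*3)*19 = ((0*(-6 - 2/(-1 + 0)))*3)*19 = ((0*(-6 - 2/(-1)))*3)*19 = ((0*(-6 - 2*(-1)))*3)*19 = ((0*(-6 + 2))*3)*19 = ((0*(-4))*3)*19 = (0*3)*19 = 0*19 = 0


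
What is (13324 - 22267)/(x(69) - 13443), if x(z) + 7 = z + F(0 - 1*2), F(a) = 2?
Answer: 8943/13379 ≈ 0.66844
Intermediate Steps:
x(z) = -5 + z (x(z) = -7 + (z + 2) = -7 + (2 + z) = -5 + z)
(13324 - 22267)/(x(69) - 13443) = (13324 - 22267)/((-5 + 69) - 13443) = -8943/(64 - 13443) = -8943/(-13379) = -8943*(-1/13379) = 8943/13379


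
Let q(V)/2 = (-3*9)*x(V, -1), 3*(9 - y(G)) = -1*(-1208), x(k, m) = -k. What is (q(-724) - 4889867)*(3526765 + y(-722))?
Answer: -52144061478782/3 ≈ -1.7381e+13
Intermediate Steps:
y(G) = -1181/3 (y(G) = 9 - (-1)*(-1208)/3 = 9 - ⅓*1208 = 9 - 1208/3 = -1181/3)
q(V) = 54*V (q(V) = 2*((-3*9)*(-V)) = 2*(-(-27)*V) = 2*(27*V) = 54*V)
(q(-724) - 4889867)*(3526765 + y(-722)) = (54*(-724) - 4889867)*(3526765 - 1181/3) = (-39096 - 4889867)*(10579114/3) = -4928963*10579114/3 = -52144061478782/3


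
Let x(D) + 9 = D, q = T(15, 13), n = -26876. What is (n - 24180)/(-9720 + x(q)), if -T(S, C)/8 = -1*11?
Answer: 51056/9641 ≈ 5.2957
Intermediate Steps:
T(S, C) = 88 (T(S, C) = -(-8)*11 = -8*(-11) = 88)
q = 88
x(D) = -9 + D
(n - 24180)/(-9720 + x(q)) = (-26876 - 24180)/(-9720 + (-9 + 88)) = -51056/(-9720 + 79) = -51056/(-9641) = -51056*(-1/9641) = 51056/9641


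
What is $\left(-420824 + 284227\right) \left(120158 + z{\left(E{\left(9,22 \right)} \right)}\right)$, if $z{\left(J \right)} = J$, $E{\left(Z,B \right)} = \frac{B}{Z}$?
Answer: $- \frac{147722006068}{9} \approx -1.6414 \cdot 10^{10}$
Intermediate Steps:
$\left(-420824 + 284227\right) \left(120158 + z{\left(E{\left(9,22 \right)} \right)}\right) = \left(-420824 + 284227\right) \left(120158 + \frac{22}{9}\right) = - 136597 \left(120158 + 22 \cdot \frac{1}{9}\right) = - 136597 \left(120158 + \frac{22}{9}\right) = \left(-136597\right) \frac{1081444}{9} = - \frac{147722006068}{9}$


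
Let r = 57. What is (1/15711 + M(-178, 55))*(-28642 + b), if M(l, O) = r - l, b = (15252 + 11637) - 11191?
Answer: -47790361184/15711 ≈ -3.0418e+6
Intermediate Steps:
b = 15698 (b = 26889 - 11191 = 15698)
M(l, O) = 57 - l
(1/15711 + M(-178, 55))*(-28642 + b) = (1/15711 + (57 - 1*(-178)))*(-28642 + 15698) = (1/15711 + (57 + 178))*(-12944) = (1/15711 + 235)*(-12944) = (3692086/15711)*(-12944) = -47790361184/15711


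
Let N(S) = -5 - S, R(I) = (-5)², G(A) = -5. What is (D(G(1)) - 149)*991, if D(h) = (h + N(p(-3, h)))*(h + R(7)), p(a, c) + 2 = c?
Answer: -207119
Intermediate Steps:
p(a, c) = -2 + c
R(I) = 25
D(h) = -75 - 3*h (D(h) = (h + (-5 - (-2 + h)))*(h + 25) = (h + (-5 + (2 - h)))*(25 + h) = (h + (-3 - h))*(25 + h) = -3*(25 + h) = -75 - 3*h)
(D(G(1)) - 149)*991 = ((-75 - 3*(-5)) - 149)*991 = ((-75 + 15) - 149)*991 = (-60 - 149)*991 = -209*991 = -207119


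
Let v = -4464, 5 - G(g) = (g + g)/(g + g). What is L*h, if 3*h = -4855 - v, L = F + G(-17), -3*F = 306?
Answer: 38318/3 ≈ 12773.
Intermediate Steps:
G(g) = 4 (G(g) = 5 - (g + g)/(g + g) = 5 - 2*g/(2*g) = 5 - 2*g*1/(2*g) = 5 - 1*1 = 5 - 1 = 4)
F = -102 (F = -⅓*306 = -102)
L = -98 (L = -102 + 4 = -98)
h = -391/3 (h = (-4855 - 1*(-4464))/3 = (-4855 + 4464)/3 = (⅓)*(-391) = -391/3 ≈ -130.33)
L*h = -98*(-391/3) = 38318/3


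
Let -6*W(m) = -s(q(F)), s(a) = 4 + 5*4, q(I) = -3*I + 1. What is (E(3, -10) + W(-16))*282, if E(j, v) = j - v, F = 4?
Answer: 4794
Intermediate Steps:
q(I) = 1 - 3*I
s(a) = 24 (s(a) = 4 + 20 = 24)
W(m) = 4 (W(m) = -(-1)*24/6 = -⅙*(-24) = 4)
(E(3, -10) + W(-16))*282 = ((3 - 1*(-10)) + 4)*282 = ((3 + 10) + 4)*282 = (13 + 4)*282 = 17*282 = 4794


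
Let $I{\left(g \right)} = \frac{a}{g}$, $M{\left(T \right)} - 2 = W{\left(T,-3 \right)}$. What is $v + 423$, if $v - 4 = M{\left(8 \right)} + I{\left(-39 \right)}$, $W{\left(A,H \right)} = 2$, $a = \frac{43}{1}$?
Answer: $\frac{16766}{39} \approx 429.9$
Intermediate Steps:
$a = 43$ ($a = 43 \cdot 1 = 43$)
$M{\left(T \right)} = 4$ ($M{\left(T \right)} = 2 + 2 = 4$)
$I{\left(g \right)} = \frac{43}{g}$
$v = \frac{269}{39}$ ($v = 4 + \left(4 + \frac{43}{-39}\right) = 4 + \left(4 + 43 \left(- \frac{1}{39}\right)\right) = 4 + \left(4 - \frac{43}{39}\right) = 4 + \frac{113}{39} = \frac{269}{39} \approx 6.8974$)
$v + 423 = \frac{269}{39} + 423 = \frac{16766}{39}$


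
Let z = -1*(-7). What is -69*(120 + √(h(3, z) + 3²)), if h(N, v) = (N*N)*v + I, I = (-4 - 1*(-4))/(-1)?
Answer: -8280 - 414*√2 ≈ -8865.5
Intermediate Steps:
I = 0 (I = (-4 + 4)*(-1) = 0*(-1) = 0)
z = 7
h(N, v) = v*N² (h(N, v) = (N*N)*v + 0 = N²*v + 0 = v*N² + 0 = v*N²)
-69*(120 + √(h(3, z) + 3²)) = -69*(120 + √(7*3² + 3²)) = -69*(120 + √(7*9 + 9)) = -69*(120 + √(63 + 9)) = -69*(120 + √72) = -69*(120 + 6*√2) = -8280 - 414*√2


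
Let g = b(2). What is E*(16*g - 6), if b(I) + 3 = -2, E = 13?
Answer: -1118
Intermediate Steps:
b(I) = -5 (b(I) = -3 - 2 = -5)
g = -5
E*(16*g - 6) = 13*(16*(-5) - 6) = 13*(-80 - 6) = 13*(-86) = -1118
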